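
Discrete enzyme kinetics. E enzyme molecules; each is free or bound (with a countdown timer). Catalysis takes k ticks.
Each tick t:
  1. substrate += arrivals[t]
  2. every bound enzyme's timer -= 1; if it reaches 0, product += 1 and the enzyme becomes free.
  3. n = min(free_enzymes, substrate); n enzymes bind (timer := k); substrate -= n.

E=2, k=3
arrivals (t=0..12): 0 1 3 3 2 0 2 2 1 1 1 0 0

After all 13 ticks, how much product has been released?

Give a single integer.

Answer: 6

Derivation:
t=0: arr=0 -> substrate=0 bound=0 product=0
t=1: arr=1 -> substrate=0 bound=1 product=0
t=2: arr=3 -> substrate=2 bound=2 product=0
t=3: arr=3 -> substrate=5 bound=2 product=0
t=4: arr=2 -> substrate=6 bound=2 product=1
t=5: arr=0 -> substrate=5 bound=2 product=2
t=6: arr=2 -> substrate=7 bound=2 product=2
t=7: arr=2 -> substrate=8 bound=2 product=3
t=8: arr=1 -> substrate=8 bound=2 product=4
t=9: arr=1 -> substrate=9 bound=2 product=4
t=10: arr=1 -> substrate=9 bound=2 product=5
t=11: arr=0 -> substrate=8 bound=2 product=6
t=12: arr=0 -> substrate=8 bound=2 product=6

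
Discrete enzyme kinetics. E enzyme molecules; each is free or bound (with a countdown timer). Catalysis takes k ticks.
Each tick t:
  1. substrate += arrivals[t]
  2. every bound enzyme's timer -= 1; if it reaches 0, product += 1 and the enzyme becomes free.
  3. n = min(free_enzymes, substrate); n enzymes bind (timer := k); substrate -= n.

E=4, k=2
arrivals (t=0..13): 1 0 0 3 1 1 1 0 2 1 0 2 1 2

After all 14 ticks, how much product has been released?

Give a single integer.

t=0: arr=1 -> substrate=0 bound=1 product=0
t=1: arr=0 -> substrate=0 bound=1 product=0
t=2: arr=0 -> substrate=0 bound=0 product=1
t=3: arr=3 -> substrate=0 bound=3 product=1
t=4: arr=1 -> substrate=0 bound=4 product=1
t=5: arr=1 -> substrate=0 bound=2 product=4
t=6: arr=1 -> substrate=0 bound=2 product=5
t=7: arr=0 -> substrate=0 bound=1 product=6
t=8: arr=2 -> substrate=0 bound=2 product=7
t=9: arr=1 -> substrate=0 bound=3 product=7
t=10: arr=0 -> substrate=0 bound=1 product=9
t=11: arr=2 -> substrate=0 bound=2 product=10
t=12: arr=1 -> substrate=0 bound=3 product=10
t=13: arr=2 -> substrate=0 bound=3 product=12

Answer: 12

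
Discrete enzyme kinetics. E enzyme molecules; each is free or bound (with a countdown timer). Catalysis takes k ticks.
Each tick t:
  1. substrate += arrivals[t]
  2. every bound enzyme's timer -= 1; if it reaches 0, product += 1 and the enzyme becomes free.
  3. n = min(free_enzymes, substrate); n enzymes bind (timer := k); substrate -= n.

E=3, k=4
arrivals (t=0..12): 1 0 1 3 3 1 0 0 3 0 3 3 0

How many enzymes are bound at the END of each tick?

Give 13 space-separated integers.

t=0: arr=1 -> substrate=0 bound=1 product=0
t=1: arr=0 -> substrate=0 bound=1 product=0
t=2: arr=1 -> substrate=0 bound=2 product=0
t=3: arr=3 -> substrate=2 bound=3 product=0
t=4: arr=3 -> substrate=4 bound=3 product=1
t=5: arr=1 -> substrate=5 bound=3 product=1
t=6: arr=0 -> substrate=4 bound=3 product=2
t=7: arr=0 -> substrate=3 bound=3 product=3
t=8: arr=3 -> substrate=5 bound=3 product=4
t=9: arr=0 -> substrate=5 bound=3 product=4
t=10: arr=3 -> substrate=7 bound=3 product=5
t=11: arr=3 -> substrate=9 bound=3 product=6
t=12: arr=0 -> substrate=8 bound=3 product=7

Answer: 1 1 2 3 3 3 3 3 3 3 3 3 3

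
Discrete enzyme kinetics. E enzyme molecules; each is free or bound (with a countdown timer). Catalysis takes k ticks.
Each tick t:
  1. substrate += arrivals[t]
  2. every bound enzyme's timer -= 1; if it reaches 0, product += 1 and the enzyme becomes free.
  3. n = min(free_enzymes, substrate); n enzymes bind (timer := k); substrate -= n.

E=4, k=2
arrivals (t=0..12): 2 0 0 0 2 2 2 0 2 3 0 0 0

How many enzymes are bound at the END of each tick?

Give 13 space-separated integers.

Answer: 2 2 0 0 2 4 4 2 2 4 3 1 0

Derivation:
t=0: arr=2 -> substrate=0 bound=2 product=0
t=1: arr=0 -> substrate=0 bound=2 product=0
t=2: arr=0 -> substrate=0 bound=0 product=2
t=3: arr=0 -> substrate=0 bound=0 product=2
t=4: arr=2 -> substrate=0 bound=2 product=2
t=5: arr=2 -> substrate=0 bound=4 product=2
t=6: arr=2 -> substrate=0 bound=4 product=4
t=7: arr=0 -> substrate=0 bound=2 product=6
t=8: arr=2 -> substrate=0 bound=2 product=8
t=9: arr=3 -> substrate=1 bound=4 product=8
t=10: arr=0 -> substrate=0 bound=3 product=10
t=11: arr=0 -> substrate=0 bound=1 product=12
t=12: arr=0 -> substrate=0 bound=0 product=13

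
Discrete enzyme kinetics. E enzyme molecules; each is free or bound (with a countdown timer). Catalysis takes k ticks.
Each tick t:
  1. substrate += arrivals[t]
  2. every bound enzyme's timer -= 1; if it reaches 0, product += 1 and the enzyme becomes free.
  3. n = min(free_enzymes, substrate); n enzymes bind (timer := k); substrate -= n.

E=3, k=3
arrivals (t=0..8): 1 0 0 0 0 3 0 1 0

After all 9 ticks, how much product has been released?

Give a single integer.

t=0: arr=1 -> substrate=0 bound=1 product=0
t=1: arr=0 -> substrate=0 bound=1 product=0
t=2: arr=0 -> substrate=0 bound=1 product=0
t=3: arr=0 -> substrate=0 bound=0 product=1
t=4: arr=0 -> substrate=0 bound=0 product=1
t=5: arr=3 -> substrate=0 bound=3 product=1
t=6: arr=0 -> substrate=0 bound=3 product=1
t=7: arr=1 -> substrate=1 bound=3 product=1
t=8: arr=0 -> substrate=0 bound=1 product=4

Answer: 4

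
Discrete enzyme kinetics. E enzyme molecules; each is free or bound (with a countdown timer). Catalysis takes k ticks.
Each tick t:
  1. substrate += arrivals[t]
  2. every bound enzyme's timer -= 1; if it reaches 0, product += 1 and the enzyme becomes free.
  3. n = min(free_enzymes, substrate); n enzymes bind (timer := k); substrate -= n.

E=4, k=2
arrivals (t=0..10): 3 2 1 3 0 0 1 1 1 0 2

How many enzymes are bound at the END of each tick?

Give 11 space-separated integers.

t=0: arr=3 -> substrate=0 bound=3 product=0
t=1: arr=2 -> substrate=1 bound=4 product=0
t=2: arr=1 -> substrate=0 bound=3 product=3
t=3: arr=3 -> substrate=1 bound=4 product=4
t=4: arr=0 -> substrate=0 bound=3 product=6
t=5: arr=0 -> substrate=0 bound=1 product=8
t=6: arr=1 -> substrate=0 bound=1 product=9
t=7: arr=1 -> substrate=0 bound=2 product=9
t=8: arr=1 -> substrate=0 bound=2 product=10
t=9: arr=0 -> substrate=0 bound=1 product=11
t=10: arr=2 -> substrate=0 bound=2 product=12

Answer: 3 4 3 4 3 1 1 2 2 1 2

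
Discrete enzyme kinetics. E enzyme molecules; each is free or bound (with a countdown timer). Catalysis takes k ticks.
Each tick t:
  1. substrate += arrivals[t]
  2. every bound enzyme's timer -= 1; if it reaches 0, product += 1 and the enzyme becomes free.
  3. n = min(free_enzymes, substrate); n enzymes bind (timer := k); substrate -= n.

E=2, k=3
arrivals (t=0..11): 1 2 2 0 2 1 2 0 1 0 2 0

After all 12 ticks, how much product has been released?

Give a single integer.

t=0: arr=1 -> substrate=0 bound=1 product=0
t=1: arr=2 -> substrate=1 bound=2 product=0
t=2: arr=2 -> substrate=3 bound=2 product=0
t=3: arr=0 -> substrate=2 bound=2 product=1
t=4: arr=2 -> substrate=3 bound=2 product=2
t=5: arr=1 -> substrate=4 bound=2 product=2
t=6: arr=2 -> substrate=5 bound=2 product=3
t=7: arr=0 -> substrate=4 bound=2 product=4
t=8: arr=1 -> substrate=5 bound=2 product=4
t=9: arr=0 -> substrate=4 bound=2 product=5
t=10: arr=2 -> substrate=5 bound=2 product=6
t=11: arr=0 -> substrate=5 bound=2 product=6

Answer: 6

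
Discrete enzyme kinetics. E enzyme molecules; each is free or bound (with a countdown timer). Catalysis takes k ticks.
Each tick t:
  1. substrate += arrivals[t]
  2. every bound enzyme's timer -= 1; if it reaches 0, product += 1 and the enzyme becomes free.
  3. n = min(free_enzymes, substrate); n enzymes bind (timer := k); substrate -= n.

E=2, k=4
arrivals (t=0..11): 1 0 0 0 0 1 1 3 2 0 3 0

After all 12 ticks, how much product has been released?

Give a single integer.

t=0: arr=1 -> substrate=0 bound=1 product=0
t=1: arr=0 -> substrate=0 bound=1 product=0
t=2: arr=0 -> substrate=0 bound=1 product=0
t=3: arr=0 -> substrate=0 bound=1 product=0
t=4: arr=0 -> substrate=0 bound=0 product=1
t=5: arr=1 -> substrate=0 bound=1 product=1
t=6: arr=1 -> substrate=0 bound=2 product=1
t=7: arr=3 -> substrate=3 bound=2 product=1
t=8: arr=2 -> substrate=5 bound=2 product=1
t=9: arr=0 -> substrate=4 bound=2 product=2
t=10: arr=3 -> substrate=6 bound=2 product=3
t=11: arr=0 -> substrate=6 bound=2 product=3

Answer: 3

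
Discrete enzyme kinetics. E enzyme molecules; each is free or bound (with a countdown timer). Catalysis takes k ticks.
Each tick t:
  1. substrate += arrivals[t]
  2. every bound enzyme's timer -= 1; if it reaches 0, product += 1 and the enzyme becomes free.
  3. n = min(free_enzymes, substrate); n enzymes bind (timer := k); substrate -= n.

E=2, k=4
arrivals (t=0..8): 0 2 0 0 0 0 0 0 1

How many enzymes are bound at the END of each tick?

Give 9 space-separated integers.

Answer: 0 2 2 2 2 0 0 0 1

Derivation:
t=0: arr=0 -> substrate=0 bound=0 product=0
t=1: arr=2 -> substrate=0 bound=2 product=0
t=2: arr=0 -> substrate=0 bound=2 product=0
t=3: arr=0 -> substrate=0 bound=2 product=0
t=4: arr=0 -> substrate=0 bound=2 product=0
t=5: arr=0 -> substrate=0 bound=0 product=2
t=6: arr=0 -> substrate=0 bound=0 product=2
t=7: arr=0 -> substrate=0 bound=0 product=2
t=8: arr=1 -> substrate=0 bound=1 product=2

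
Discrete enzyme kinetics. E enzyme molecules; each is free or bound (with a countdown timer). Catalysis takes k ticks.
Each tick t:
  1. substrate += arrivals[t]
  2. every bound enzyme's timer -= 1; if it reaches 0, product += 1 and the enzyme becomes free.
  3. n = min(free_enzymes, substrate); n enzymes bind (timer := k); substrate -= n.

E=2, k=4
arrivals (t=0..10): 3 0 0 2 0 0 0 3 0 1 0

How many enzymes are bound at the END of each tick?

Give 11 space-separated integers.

Answer: 2 2 2 2 2 2 2 2 2 2 2

Derivation:
t=0: arr=3 -> substrate=1 bound=2 product=0
t=1: arr=0 -> substrate=1 bound=2 product=0
t=2: arr=0 -> substrate=1 bound=2 product=0
t=3: arr=2 -> substrate=3 bound=2 product=0
t=4: arr=0 -> substrate=1 bound=2 product=2
t=5: arr=0 -> substrate=1 bound=2 product=2
t=6: arr=0 -> substrate=1 bound=2 product=2
t=7: arr=3 -> substrate=4 bound=2 product=2
t=8: arr=0 -> substrate=2 bound=2 product=4
t=9: arr=1 -> substrate=3 bound=2 product=4
t=10: arr=0 -> substrate=3 bound=2 product=4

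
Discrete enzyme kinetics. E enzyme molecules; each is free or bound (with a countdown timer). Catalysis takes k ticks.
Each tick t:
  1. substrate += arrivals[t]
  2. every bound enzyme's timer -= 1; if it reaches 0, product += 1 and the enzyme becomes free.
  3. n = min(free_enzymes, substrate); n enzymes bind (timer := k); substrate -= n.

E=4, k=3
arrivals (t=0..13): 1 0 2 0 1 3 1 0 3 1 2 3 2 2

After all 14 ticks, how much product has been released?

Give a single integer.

Answer: 12

Derivation:
t=0: arr=1 -> substrate=0 bound=1 product=0
t=1: arr=0 -> substrate=0 bound=1 product=0
t=2: arr=2 -> substrate=0 bound=3 product=0
t=3: arr=0 -> substrate=0 bound=2 product=1
t=4: arr=1 -> substrate=0 bound=3 product=1
t=5: arr=3 -> substrate=0 bound=4 product=3
t=6: arr=1 -> substrate=1 bound=4 product=3
t=7: arr=0 -> substrate=0 bound=4 product=4
t=8: arr=3 -> substrate=0 bound=4 product=7
t=9: arr=1 -> substrate=1 bound=4 product=7
t=10: arr=2 -> substrate=2 bound=4 product=8
t=11: arr=3 -> substrate=2 bound=4 product=11
t=12: arr=2 -> substrate=4 bound=4 product=11
t=13: arr=2 -> substrate=5 bound=4 product=12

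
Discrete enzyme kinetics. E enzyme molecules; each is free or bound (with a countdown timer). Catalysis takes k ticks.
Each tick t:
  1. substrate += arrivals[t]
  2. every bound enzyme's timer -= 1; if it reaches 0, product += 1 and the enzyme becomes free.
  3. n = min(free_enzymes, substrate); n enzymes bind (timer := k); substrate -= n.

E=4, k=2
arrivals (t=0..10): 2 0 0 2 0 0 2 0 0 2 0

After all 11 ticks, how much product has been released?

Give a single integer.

t=0: arr=2 -> substrate=0 bound=2 product=0
t=1: arr=0 -> substrate=0 bound=2 product=0
t=2: arr=0 -> substrate=0 bound=0 product=2
t=3: arr=2 -> substrate=0 bound=2 product=2
t=4: arr=0 -> substrate=0 bound=2 product=2
t=5: arr=0 -> substrate=0 bound=0 product=4
t=6: arr=2 -> substrate=0 bound=2 product=4
t=7: arr=0 -> substrate=0 bound=2 product=4
t=8: arr=0 -> substrate=0 bound=0 product=6
t=9: arr=2 -> substrate=0 bound=2 product=6
t=10: arr=0 -> substrate=0 bound=2 product=6

Answer: 6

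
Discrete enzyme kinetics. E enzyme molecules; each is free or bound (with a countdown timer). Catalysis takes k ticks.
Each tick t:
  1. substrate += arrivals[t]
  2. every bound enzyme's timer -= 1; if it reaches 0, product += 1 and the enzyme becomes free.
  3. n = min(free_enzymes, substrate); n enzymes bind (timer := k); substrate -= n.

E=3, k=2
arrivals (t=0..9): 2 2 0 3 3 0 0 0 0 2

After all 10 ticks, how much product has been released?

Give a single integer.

t=0: arr=2 -> substrate=0 bound=2 product=0
t=1: arr=2 -> substrate=1 bound=3 product=0
t=2: arr=0 -> substrate=0 bound=2 product=2
t=3: arr=3 -> substrate=1 bound=3 product=3
t=4: arr=3 -> substrate=3 bound=3 product=4
t=5: arr=0 -> substrate=1 bound=3 product=6
t=6: arr=0 -> substrate=0 bound=3 product=7
t=7: arr=0 -> substrate=0 bound=1 product=9
t=8: arr=0 -> substrate=0 bound=0 product=10
t=9: arr=2 -> substrate=0 bound=2 product=10

Answer: 10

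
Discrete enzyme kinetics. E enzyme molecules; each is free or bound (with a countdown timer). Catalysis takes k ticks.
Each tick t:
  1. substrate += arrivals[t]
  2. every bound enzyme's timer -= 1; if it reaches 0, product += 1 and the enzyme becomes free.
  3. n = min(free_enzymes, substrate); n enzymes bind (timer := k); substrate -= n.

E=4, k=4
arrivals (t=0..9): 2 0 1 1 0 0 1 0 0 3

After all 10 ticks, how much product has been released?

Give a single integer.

t=0: arr=2 -> substrate=0 bound=2 product=0
t=1: arr=0 -> substrate=0 bound=2 product=0
t=2: arr=1 -> substrate=0 bound=3 product=0
t=3: arr=1 -> substrate=0 bound=4 product=0
t=4: arr=0 -> substrate=0 bound=2 product=2
t=5: arr=0 -> substrate=0 bound=2 product=2
t=6: arr=1 -> substrate=0 bound=2 product=3
t=7: arr=0 -> substrate=0 bound=1 product=4
t=8: arr=0 -> substrate=0 bound=1 product=4
t=9: arr=3 -> substrate=0 bound=4 product=4

Answer: 4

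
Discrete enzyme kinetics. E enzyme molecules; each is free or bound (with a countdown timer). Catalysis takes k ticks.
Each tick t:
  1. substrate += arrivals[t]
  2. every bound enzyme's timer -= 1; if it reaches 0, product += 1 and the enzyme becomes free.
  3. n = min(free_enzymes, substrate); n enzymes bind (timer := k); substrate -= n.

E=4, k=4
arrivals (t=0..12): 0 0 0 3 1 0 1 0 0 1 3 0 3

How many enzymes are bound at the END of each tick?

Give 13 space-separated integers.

t=0: arr=0 -> substrate=0 bound=0 product=0
t=1: arr=0 -> substrate=0 bound=0 product=0
t=2: arr=0 -> substrate=0 bound=0 product=0
t=3: arr=3 -> substrate=0 bound=3 product=0
t=4: arr=1 -> substrate=0 bound=4 product=0
t=5: arr=0 -> substrate=0 bound=4 product=0
t=6: arr=1 -> substrate=1 bound=4 product=0
t=7: arr=0 -> substrate=0 bound=2 product=3
t=8: arr=0 -> substrate=0 bound=1 product=4
t=9: arr=1 -> substrate=0 bound=2 product=4
t=10: arr=3 -> substrate=1 bound=4 product=4
t=11: arr=0 -> substrate=0 bound=4 product=5
t=12: arr=3 -> substrate=3 bound=4 product=5

Answer: 0 0 0 3 4 4 4 2 1 2 4 4 4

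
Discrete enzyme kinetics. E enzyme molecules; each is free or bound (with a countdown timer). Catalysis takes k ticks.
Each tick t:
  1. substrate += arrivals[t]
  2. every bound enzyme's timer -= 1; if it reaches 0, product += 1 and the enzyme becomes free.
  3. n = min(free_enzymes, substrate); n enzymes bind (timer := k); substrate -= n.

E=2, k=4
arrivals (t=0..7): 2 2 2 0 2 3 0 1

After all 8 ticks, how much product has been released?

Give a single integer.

t=0: arr=2 -> substrate=0 bound=2 product=0
t=1: arr=2 -> substrate=2 bound=2 product=0
t=2: arr=2 -> substrate=4 bound=2 product=0
t=3: arr=0 -> substrate=4 bound=2 product=0
t=4: arr=2 -> substrate=4 bound=2 product=2
t=5: arr=3 -> substrate=7 bound=2 product=2
t=6: arr=0 -> substrate=7 bound=2 product=2
t=7: arr=1 -> substrate=8 bound=2 product=2

Answer: 2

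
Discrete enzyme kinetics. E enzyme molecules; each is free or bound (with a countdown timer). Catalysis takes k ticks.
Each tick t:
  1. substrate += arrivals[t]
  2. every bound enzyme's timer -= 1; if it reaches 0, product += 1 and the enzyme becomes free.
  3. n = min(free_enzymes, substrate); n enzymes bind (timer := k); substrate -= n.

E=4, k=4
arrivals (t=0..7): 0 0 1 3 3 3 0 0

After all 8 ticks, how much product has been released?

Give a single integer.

t=0: arr=0 -> substrate=0 bound=0 product=0
t=1: arr=0 -> substrate=0 bound=0 product=0
t=2: arr=1 -> substrate=0 bound=1 product=0
t=3: arr=3 -> substrate=0 bound=4 product=0
t=4: arr=3 -> substrate=3 bound=4 product=0
t=5: arr=3 -> substrate=6 bound=4 product=0
t=6: arr=0 -> substrate=5 bound=4 product=1
t=7: arr=0 -> substrate=2 bound=4 product=4

Answer: 4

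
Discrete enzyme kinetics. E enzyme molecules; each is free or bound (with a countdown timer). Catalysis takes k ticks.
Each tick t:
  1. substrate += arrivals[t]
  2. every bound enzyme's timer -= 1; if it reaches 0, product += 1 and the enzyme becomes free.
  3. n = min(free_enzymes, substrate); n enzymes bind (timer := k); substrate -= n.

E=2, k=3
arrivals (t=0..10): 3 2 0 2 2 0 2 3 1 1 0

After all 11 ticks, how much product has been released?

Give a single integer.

Answer: 6

Derivation:
t=0: arr=3 -> substrate=1 bound=2 product=0
t=1: arr=2 -> substrate=3 bound=2 product=0
t=2: arr=0 -> substrate=3 bound=2 product=0
t=3: arr=2 -> substrate=3 bound=2 product=2
t=4: arr=2 -> substrate=5 bound=2 product=2
t=5: arr=0 -> substrate=5 bound=2 product=2
t=6: arr=2 -> substrate=5 bound=2 product=4
t=7: arr=3 -> substrate=8 bound=2 product=4
t=8: arr=1 -> substrate=9 bound=2 product=4
t=9: arr=1 -> substrate=8 bound=2 product=6
t=10: arr=0 -> substrate=8 bound=2 product=6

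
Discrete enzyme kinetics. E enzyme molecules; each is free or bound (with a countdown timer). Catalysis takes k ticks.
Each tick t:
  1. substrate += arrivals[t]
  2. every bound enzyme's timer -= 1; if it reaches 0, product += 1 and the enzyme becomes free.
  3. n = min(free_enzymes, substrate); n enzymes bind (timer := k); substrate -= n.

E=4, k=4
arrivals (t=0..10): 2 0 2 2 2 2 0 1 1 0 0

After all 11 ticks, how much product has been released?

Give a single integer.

t=0: arr=2 -> substrate=0 bound=2 product=0
t=1: arr=0 -> substrate=0 bound=2 product=0
t=2: arr=2 -> substrate=0 bound=4 product=0
t=3: arr=2 -> substrate=2 bound=4 product=0
t=4: arr=2 -> substrate=2 bound=4 product=2
t=5: arr=2 -> substrate=4 bound=4 product=2
t=6: arr=0 -> substrate=2 bound=4 product=4
t=7: arr=1 -> substrate=3 bound=4 product=4
t=8: arr=1 -> substrate=2 bound=4 product=6
t=9: arr=0 -> substrate=2 bound=4 product=6
t=10: arr=0 -> substrate=0 bound=4 product=8

Answer: 8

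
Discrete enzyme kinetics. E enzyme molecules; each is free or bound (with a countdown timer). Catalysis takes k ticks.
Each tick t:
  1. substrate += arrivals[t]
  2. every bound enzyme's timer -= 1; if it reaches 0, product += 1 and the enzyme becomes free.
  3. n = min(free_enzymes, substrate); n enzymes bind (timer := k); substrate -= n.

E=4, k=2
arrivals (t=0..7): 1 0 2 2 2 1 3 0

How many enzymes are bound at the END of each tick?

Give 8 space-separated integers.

t=0: arr=1 -> substrate=0 bound=1 product=0
t=1: arr=0 -> substrate=0 bound=1 product=0
t=2: arr=2 -> substrate=0 bound=2 product=1
t=3: arr=2 -> substrate=0 bound=4 product=1
t=4: arr=2 -> substrate=0 bound=4 product=3
t=5: arr=1 -> substrate=0 bound=3 product=5
t=6: arr=3 -> substrate=0 bound=4 product=7
t=7: arr=0 -> substrate=0 bound=3 product=8

Answer: 1 1 2 4 4 3 4 3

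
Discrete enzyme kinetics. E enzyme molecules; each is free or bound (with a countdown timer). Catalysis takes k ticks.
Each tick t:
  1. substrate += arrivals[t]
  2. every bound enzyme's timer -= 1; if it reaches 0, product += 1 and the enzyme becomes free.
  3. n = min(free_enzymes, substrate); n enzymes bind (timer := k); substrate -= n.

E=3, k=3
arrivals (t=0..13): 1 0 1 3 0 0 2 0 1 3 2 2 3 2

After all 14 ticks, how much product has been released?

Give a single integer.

t=0: arr=1 -> substrate=0 bound=1 product=0
t=1: arr=0 -> substrate=0 bound=1 product=0
t=2: arr=1 -> substrate=0 bound=2 product=0
t=3: arr=3 -> substrate=1 bound=3 product=1
t=4: arr=0 -> substrate=1 bound=3 product=1
t=5: arr=0 -> substrate=0 bound=3 product=2
t=6: arr=2 -> substrate=0 bound=3 product=4
t=7: arr=0 -> substrate=0 bound=3 product=4
t=8: arr=1 -> substrate=0 bound=3 product=5
t=9: arr=3 -> substrate=1 bound=3 product=7
t=10: arr=2 -> substrate=3 bound=3 product=7
t=11: arr=2 -> substrate=4 bound=3 product=8
t=12: arr=3 -> substrate=5 bound=3 product=10
t=13: arr=2 -> substrate=7 bound=3 product=10

Answer: 10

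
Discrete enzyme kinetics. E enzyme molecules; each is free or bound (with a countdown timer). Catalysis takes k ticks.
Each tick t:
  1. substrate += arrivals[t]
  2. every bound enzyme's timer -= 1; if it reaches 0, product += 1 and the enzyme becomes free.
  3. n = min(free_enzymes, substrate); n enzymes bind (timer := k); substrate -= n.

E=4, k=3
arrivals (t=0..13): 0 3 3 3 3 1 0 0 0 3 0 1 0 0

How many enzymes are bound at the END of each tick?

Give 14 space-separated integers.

Answer: 0 3 4 4 4 4 4 4 4 4 4 4 4 2

Derivation:
t=0: arr=0 -> substrate=0 bound=0 product=0
t=1: arr=3 -> substrate=0 bound=3 product=0
t=2: arr=3 -> substrate=2 bound=4 product=0
t=3: arr=3 -> substrate=5 bound=4 product=0
t=4: arr=3 -> substrate=5 bound=4 product=3
t=5: arr=1 -> substrate=5 bound=4 product=4
t=6: arr=0 -> substrate=5 bound=4 product=4
t=7: arr=0 -> substrate=2 bound=4 product=7
t=8: arr=0 -> substrate=1 bound=4 product=8
t=9: arr=3 -> substrate=4 bound=4 product=8
t=10: arr=0 -> substrate=1 bound=4 product=11
t=11: arr=1 -> substrate=1 bound=4 product=12
t=12: arr=0 -> substrate=1 bound=4 product=12
t=13: arr=0 -> substrate=0 bound=2 product=15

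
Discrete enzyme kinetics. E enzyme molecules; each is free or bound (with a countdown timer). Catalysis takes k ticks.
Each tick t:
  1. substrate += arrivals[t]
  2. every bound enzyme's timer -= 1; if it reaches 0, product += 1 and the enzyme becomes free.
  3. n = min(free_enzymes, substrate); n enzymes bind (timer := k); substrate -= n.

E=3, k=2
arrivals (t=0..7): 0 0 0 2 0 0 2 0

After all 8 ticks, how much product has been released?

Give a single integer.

Answer: 2

Derivation:
t=0: arr=0 -> substrate=0 bound=0 product=0
t=1: arr=0 -> substrate=0 bound=0 product=0
t=2: arr=0 -> substrate=0 bound=0 product=0
t=3: arr=2 -> substrate=0 bound=2 product=0
t=4: arr=0 -> substrate=0 bound=2 product=0
t=5: arr=0 -> substrate=0 bound=0 product=2
t=6: arr=2 -> substrate=0 bound=2 product=2
t=7: arr=0 -> substrate=0 bound=2 product=2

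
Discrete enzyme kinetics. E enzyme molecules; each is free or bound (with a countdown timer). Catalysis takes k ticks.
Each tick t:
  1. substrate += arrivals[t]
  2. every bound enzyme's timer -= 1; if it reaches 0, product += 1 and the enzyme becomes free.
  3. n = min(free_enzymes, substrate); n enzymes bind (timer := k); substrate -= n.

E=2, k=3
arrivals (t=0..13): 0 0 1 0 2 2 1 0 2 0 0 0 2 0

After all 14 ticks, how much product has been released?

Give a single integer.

t=0: arr=0 -> substrate=0 bound=0 product=0
t=1: arr=0 -> substrate=0 bound=0 product=0
t=2: arr=1 -> substrate=0 bound=1 product=0
t=3: arr=0 -> substrate=0 bound=1 product=0
t=4: arr=2 -> substrate=1 bound=2 product=0
t=5: arr=2 -> substrate=2 bound=2 product=1
t=6: arr=1 -> substrate=3 bound=2 product=1
t=7: arr=0 -> substrate=2 bound=2 product=2
t=8: arr=2 -> substrate=3 bound=2 product=3
t=9: arr=0 -> substrate=3 bound=2 product=3
t=10: arr=0 -> substrate=2 bound=2 product=4
t=11: arr=0 -> substrate=1 bound=2 product=5
t=12: arr=2 -> substrate=3 bound=2 product=5
t=13: arr=0 -> substrate=2 bound=2 product=6

Answer: 6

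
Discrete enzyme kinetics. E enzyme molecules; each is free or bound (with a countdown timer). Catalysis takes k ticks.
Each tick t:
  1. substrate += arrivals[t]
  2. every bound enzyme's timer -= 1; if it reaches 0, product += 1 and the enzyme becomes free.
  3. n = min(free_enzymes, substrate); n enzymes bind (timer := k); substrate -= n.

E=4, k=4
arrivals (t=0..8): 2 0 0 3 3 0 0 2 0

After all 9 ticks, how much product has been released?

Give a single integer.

Answer: 6

Derivation:
t=0: arr=2 -> substrate=0 bound=2 product=0
t=1: arr=0 -> substrate=0 bound=2 product=0
t=2: arr=0 -> substrate=0 bound=2 product=0
t=3: arr=3 -> substrate=1 bound=4 product=0
t=4: arr=3 -> substrate=2 bound=4 product=2
t=5: arr=0 -> substrate=2 bound=4 product=2
t=6: arr=0 -> substrate=2 bound=4 product=2
t=7: arr=2 -> substrate=2 bound=4 product=4
t=8: arr=0 -> substrate=0 bound=4 product=6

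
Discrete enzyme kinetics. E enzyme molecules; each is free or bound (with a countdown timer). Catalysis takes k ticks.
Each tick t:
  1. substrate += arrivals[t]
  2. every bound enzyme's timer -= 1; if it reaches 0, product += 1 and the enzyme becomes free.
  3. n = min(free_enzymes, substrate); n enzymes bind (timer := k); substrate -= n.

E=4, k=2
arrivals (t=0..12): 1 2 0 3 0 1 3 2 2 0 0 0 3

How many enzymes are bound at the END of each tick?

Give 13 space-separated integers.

Answer: 1 3 2 3 3 1 4 4 4 3 0 0 3

Derivation:
t=0: arr=1 -> substrate=0 bound=1 product=0
t=1: arr=2 -> substrate=0 bound=3 product=0
t=2: arr=0 -> substrate=0 bound=2 product=1
t=3: arr=3 -> substrate=0 bound=3 product=3
t=4: arr=0 -> substrate=0 bound=3 product=3
t=5: arr=1 -> substrate=0 bound=1 product=6
t=6: arr=3 -> substrate=0 bound=4 product=6
t=7: arr=2 -> substrate=1 bound=4 product=7
t=8: arr=2 -> substrate=0 bound=4 product=10
t=9: arr=0 -> substrate=0 bound=3 product=11
t=10: arr=0 -> substrate=0 bound=0 product=14
t=11: arr=0 -> substrate=0 bound=0 product=14
t=12: arr=3 -> substrate=0 bound=3 product=14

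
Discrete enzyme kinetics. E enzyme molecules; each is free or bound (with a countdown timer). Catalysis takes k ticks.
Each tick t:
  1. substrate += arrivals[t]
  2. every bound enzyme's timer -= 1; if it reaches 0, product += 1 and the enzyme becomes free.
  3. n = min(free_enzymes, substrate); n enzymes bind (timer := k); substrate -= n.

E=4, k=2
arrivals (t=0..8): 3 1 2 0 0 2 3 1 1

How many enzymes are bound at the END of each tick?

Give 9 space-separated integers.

Answer: 3 4 3 2 0 2 4 4 3

Derivation:
t=0: arr=3 -> substrate=0 bound=3 product=0
t=1: arr=1 -> substrate=0 bound=4 product=0
t=2: arr=2 -> substrate=0 bound=3 product=3
t=3: arr=0 -> substrate=0 bound=2 product=4
t=4: arr=0 -> substrate=0 bound=0 product=6
t=5: arr=2 -> substrate=0 bound=2 product=6
t=6: arr=3 -> substrate=1 bound=4 product=6
t=7: arr=1 -> substrate=0 bound=4 product=8
t=8: arr=1 -> substrate=0 bound=3 product=10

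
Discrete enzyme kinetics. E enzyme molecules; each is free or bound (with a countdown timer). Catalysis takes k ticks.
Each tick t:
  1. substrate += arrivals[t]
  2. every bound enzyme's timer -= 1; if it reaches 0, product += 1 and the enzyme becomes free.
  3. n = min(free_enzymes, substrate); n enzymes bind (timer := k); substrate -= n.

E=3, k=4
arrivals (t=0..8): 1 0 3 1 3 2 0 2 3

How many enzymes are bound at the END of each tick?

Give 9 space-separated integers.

Answer: 1 1 3 3 3 3 3 3 3

Derivation:
t=0: arr=1 -> substrate=0 bound=1 product=0
t=1: arr=0 -> substrate=0 bound=1 product=0
t=2: arr=3 -> substrate=1 bound=3 product=0
t=3: arr=1 -> substrate=2 bound=3 product=0
t=4: arr=3 -> substrate=4 bound=3 product=1
t=5: arr=2 -> substrate=6 bound=3 product=1
t=6: arr=0 -> substrate=4 bound=3 product=3
t=7: arr=2 -> substrate=6 bound=3 product=3
t=8: arr=3 -> substrate=8 bound=3 product=4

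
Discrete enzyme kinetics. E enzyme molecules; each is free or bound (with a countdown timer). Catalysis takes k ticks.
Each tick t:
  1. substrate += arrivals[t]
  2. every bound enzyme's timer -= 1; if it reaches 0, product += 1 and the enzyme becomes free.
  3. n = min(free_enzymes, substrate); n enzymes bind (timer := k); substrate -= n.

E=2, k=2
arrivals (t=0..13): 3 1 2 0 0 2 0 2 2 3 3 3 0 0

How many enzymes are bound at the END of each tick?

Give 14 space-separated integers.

Answer: 2 2 2 2 2 2 2 2 2 2 2 2 2 2

Derivation:
t=0: arr=3 -> substrate=1 bound=2 product=0
t=1: arr=1 -> substrate=2 bound=2 product=0
t=2: arr=2 -> substrate=2 bound=2 product=2
t=3: arr=0 -> substrate=2 bound=2 product=2
t=4: arr=0 -> substrate=0 bound=2 product=4
t=5: arr=2 -> substrate=2 bound=2 product=4
t=6: arr=0 -> substrate=0 bound=2 product=6
t=7: arr=2 -> substrate=2 bound=2 product=6
t=8: arr=2 -> substrate=2 bound=2 product=8
t=9: arr=3 -> substrate=5 bound=2 product=8
t=10: arr=3 -> substrate=6 bound=2 product=10
t=11: arr=3 -> substrate=9 bound=2 product=10
t=12: arr=0 -> substrate=7 bound=2 product=12
t=13: arr=0 -> substrate=7 bound=2 product=12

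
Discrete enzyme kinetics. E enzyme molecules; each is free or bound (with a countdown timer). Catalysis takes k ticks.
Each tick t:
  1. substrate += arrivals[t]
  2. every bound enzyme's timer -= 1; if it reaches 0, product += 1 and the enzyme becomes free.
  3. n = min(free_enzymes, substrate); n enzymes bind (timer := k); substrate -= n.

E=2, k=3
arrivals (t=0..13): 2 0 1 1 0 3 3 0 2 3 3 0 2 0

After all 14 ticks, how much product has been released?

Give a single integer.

Answer: 8

Derivation:
t=0: arr=2 -> substrate=0 bound=2 product=0
t=1: arr=0 -> substrate=0 bound=2 product=0
t=2: arr=1 -> substrate=1 bound=2 product=0
t=3: arr=1 -> substrate=0 bound=2 product=2
t=4: arr=0 -> substrate=0 bound=2 product=2
t=5: arr=3 -> substrate=3 bound=2 product=2
t=6: arr=3 -> substrate=4 bound=2 product=4
t=7: arr=0 -> substrate=4 bound=2 product=4
t=8: arr=2 -> substrate=6 bound=2 product=4
t=9: arr=3 -> substrate=7 bound=2 product=6
t=10: arr=3 -> substrate=10 bound=2 product=6
t=11: arr=0 -> substrate=10 bound=2 product=6
t=12: arr=2 -> substrate=10 bound=2 product=8
t=13: arr=0 -> substrate=10 bound=2 product=8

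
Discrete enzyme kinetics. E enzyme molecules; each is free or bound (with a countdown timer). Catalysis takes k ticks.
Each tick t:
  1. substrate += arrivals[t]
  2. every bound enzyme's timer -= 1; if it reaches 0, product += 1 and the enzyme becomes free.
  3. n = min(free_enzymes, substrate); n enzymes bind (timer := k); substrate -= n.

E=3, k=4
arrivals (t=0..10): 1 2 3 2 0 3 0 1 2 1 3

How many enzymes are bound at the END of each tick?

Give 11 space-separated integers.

t=0: arr=1 -> substrate=0 bound=1 product=0
t=1: arr=2 -> substrate=0 bound=3 product=0
t=2: arr=3 -> substrate=3 bound=3 product=0
t=3: arr=2 -> substrate=5 bound=3 product=0
t=4: arr=0 -> substrate=4 bound=3 product=1
t=5: arr=3 -> substrate=5 bound=3 product=3
t=6: arr=0 -> substrate=5 bound=3 product=3
t=7: arr=1 -> substrate=6 bound=3 product=3
t=8: arr=2 -> substrate=7 bound=3 product=4
t=9: arr=1 -> substrate=6 bound=3 product=6
t=10: arr=3 -> substrate=9 bound=3 product=6

Answer: 1 3 3 3 3 3 3 3 3 3 3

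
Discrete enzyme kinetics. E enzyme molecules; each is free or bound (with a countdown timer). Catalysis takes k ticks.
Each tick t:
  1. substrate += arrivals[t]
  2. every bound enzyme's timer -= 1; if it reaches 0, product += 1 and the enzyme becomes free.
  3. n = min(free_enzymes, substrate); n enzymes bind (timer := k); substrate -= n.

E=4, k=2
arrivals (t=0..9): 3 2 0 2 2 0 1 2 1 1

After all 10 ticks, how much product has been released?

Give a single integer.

t=0: arr=3 -> substrate=0 bound=3 product=0
t=1: arr=2 -> substrate=1 bound=4 product=0
t=2: arr=0 -> substrate=0 bound=2 product=3
t=3: arr=2 -> substrate=0 bound=3 product=4
t=4: arr=2 -> substrate=0 bound=4 product=5
t=5: arr=0 -> substrate=0 bound=2 product=7
t=6: arr=1 -> substrate=0 bound=1 product=9
t=7: arr=2 -> substrate=0 bound=3 product=9
t=8: arr=1 -> substrate=0 bound=3 product=10
t=9: arr=1 -> substrate=0 bound=2 product=12

Answer: 12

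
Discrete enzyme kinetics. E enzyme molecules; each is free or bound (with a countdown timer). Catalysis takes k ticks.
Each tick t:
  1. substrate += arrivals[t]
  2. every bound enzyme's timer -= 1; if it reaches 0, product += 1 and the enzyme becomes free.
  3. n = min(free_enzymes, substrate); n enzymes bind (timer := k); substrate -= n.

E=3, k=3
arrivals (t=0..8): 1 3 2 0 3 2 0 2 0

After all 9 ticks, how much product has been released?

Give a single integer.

t=0: arr=1 -> substrate=0 bound=1 product=0
t=1: arr=3 -> substrate=1 bound=3 product=0
t=2: arr=2 -> substrate=3 bound=3 product=0
t=3: arr=0 -> substrate=2 bound=3 product=1
t=4: arr=3 -> substrate=3 bound=3 product=3
t=5: arr=2 -> substrate=5 bound=3 product=3
t=6: arr=0 -> substrate=4 bound=3 product=4
t=7: arr=2 -> substrate=4 bound=3 product=6
t=8: arr=0 -> substrate=4 bound=3 product=6

Answer: 6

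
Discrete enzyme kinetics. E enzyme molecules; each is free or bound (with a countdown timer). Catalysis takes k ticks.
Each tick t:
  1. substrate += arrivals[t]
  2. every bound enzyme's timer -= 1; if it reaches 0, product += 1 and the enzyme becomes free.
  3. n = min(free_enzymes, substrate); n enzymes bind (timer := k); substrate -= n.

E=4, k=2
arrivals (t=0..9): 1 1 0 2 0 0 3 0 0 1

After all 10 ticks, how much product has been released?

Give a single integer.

t=0: arr=1 -> substrate=0 bound=1 product=0
t=1: arr=1 -> substrate=0 bound=2 product=0
t=2: arr=0 -> substrate=0 bound=1 product=1
t=3: arr=2 -> substrate=0 bound=2 product=2
t=4: arr=0 -> substrate=0 bound=2 product=2
t=5: arr=0 -> substrate=0 bound=0 product=4
t=6: arr=3 -> substrate=0 bound=3 product=4
t=7: arr=0 -> substrate=0 bound=3 product=4
t=8: arr=0 -> substrate=0 bound=0 product=7
t=9: arr=1 -> substrate=0 bound=1 product=7

Answer: 7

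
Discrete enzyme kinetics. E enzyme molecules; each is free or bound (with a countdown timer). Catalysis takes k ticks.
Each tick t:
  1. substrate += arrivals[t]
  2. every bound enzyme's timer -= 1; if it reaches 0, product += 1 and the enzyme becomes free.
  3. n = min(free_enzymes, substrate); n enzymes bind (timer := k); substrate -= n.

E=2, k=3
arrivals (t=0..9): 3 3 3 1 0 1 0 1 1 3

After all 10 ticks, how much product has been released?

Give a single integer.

Answer: 6

Derivation:
t=0: arr=3 -> substrate=1 bound=2 product=0
t=1: arr=3 -> substrate=4 bound=2 product=0
t=2: arr=3 -> substrate=7 bound=2 product=0
t=3: arr=1 -> substrate=6 bound=2 product=2
t=4: arr=0 -> substrate=6 bound=2 product=2
t=5: arr=1 -> substrate=7 bound=2 product=2
t=6: arr=0 -> substrate=5 bound=2 product=4
t=7: arr=1 -> substrate=6 bound=2 product=4
t=8: arr=1 -> substrate=7 bound=2 product=4
t=9: arr=3 -> substrate=8 bound=2 product=6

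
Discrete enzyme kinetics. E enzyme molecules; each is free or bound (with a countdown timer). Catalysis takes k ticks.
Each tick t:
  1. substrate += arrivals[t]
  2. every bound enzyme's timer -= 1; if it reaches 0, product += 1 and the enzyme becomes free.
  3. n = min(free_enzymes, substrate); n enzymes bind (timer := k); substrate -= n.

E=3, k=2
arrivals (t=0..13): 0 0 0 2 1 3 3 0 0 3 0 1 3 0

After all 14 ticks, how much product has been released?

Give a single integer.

t=0: arr=0 -> substrate=0 bound=0 product=0
t=1: arr=0 -> substrate=0 bound=0 product=0
t=2: arr=0 -> substrate=0 bound=0 product=0
t=3: arr=2 -> substrate=0 bound=2 product=0
t=4: arr=1 -> substrate=0 bound=3 product=0
t=5: arr=3 -> substrate=1 bound=3 product=2
t=6: arr=3 -> substrate=3 bound=3 product=3
t=7: arr=0 -> substrate=1 bound=3 product=5
t=8: arr=0 -> substrate=0 bound=3 product=6
t=9: arr=3 -> substrate=1 bound=3 product=8
t=10: arr=0 -> substrate=0 bound=3 product=9
t=11: arr=1 -> substrate=0 bound=2 product=11
t=12: arr=3 -> substrate=1 bound=3 product=12
t=13: arr=0 -> substrate=0 bound=3 product=13

Answer: 13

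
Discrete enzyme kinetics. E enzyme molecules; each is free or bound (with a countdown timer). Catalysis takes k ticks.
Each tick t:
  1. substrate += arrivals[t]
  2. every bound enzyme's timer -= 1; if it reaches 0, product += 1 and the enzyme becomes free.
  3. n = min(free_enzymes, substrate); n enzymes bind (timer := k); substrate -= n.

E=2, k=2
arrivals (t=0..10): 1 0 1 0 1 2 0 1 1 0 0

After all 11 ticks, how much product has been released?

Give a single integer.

Answer: 7

Derivation:
t=0: arr=1 -> substrate=0 bound=1 product=0
t=1: arr=0 -> substrate=0 bound=1 product=0
t=2: arr=1 -> substrate=0 bound=1 product=1
t=3: arr=0 -> substrate=0 bound=1 product=1
t=4: arr=1 -> substrate=0 bound=1 product=2
t=5: arr=2 -> substrate=1 bound=2 product=2
t=6: arr=0 -> substrate=0 bound=2 product=3
t=7: arr=1 -> substrate=0 bound=2 product=4
t=8: arr=1 -> substrate=0 bound=2 product=5
t=9: arr=0 -> substrate=0 bound=1 product=6
t=10: arr=0 -> substrate=0 bound=0 product=7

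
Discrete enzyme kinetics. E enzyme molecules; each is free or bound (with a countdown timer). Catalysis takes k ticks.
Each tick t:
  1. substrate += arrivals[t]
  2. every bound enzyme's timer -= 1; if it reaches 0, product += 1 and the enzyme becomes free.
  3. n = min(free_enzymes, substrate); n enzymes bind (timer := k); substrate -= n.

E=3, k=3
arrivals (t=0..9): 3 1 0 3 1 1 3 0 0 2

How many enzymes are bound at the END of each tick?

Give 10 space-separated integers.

Answer: 3 3 3 3 3 3 3 3 3 3

Derivation:
t=0: arr=3 -> substrate=0 bound=3 product=0
t=1: arr=1 -> substrate=1 bound=3 product=0
t=2: arr=0 -> substrate=1 bound=3 product=0
t=3: arr=3 -> substrate=1 bound=3 product=3
t=4: arr=1 -> substrate=2 bound=3 product=3
t=5: arr=1 -> substrate=3 bound=3 product=3
t=6: arr=3 -> substrate=3 bound=3 product=6
t=7: arr=0 -> substrate=3 bound=3 product=6
t=8: arr=0 -> substrate=3 bound=3 product=6
t=9: arr=2 -> substrate=2 bound=3 product=9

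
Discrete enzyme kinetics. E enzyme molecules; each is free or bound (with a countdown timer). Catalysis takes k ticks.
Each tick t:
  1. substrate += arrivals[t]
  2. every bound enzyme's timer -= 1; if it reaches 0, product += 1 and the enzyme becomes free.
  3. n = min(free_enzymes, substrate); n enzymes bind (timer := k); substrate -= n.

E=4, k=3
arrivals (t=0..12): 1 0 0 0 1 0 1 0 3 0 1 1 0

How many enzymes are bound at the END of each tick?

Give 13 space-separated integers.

Answer: 1 1 1 0 1 1 2 1 4 3 4 2 2

Derivation:
t=0: arr=1 -> substrate=0 bound=1 product=0
t=1: arr=0 -> substrate=0 bound=1 product=0
t=2: arr=0 -> substrate=0 bound=1 product=0
t=3: arr=0 -> substrate=0 bound=0 product=1
t=4: arr=1 -> substrate=0 bound=1 product=1
t=5: arr=0 -> substrate=0 bound=1 product=1
t=6: arr=1 -> substrate=0 bound=2 product=1
t=7: arr=0 -> substrate=0 bound=1 product=2
t=8: arr=3 -> substrate=0 bound=4 product=2
t=9: arr=0 -> substrate=0 bound=3 product=3
t=10: arr=1 -> substrate=0 bound=4 product=3
t=11: arr=1 -> substrate=0 bound=2 product=6
t=12: arr=0 -> substrate=0 bound=2 product=6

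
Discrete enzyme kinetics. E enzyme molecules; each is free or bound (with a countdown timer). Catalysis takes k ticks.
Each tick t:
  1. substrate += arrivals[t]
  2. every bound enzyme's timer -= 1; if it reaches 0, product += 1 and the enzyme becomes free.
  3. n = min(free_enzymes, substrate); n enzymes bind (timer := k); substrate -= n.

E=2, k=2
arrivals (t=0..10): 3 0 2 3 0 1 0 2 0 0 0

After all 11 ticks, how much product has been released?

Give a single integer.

t=0: arr=3 -> substrate=1 bound=2 product=0
t=1: arr=0 -> substrate=1 bound=2 product=0
t=2: arr=2 -> substrate=1 bound=2 product=2
t=3: arr=3 -> substrate=4 bound=2 product=2
t=4: arr=0 -> substrate=2 bound=2 product=4
t=5: arr=1 -> substrate=3 bound=2 product=4
t=6: arr=0 -> substrate=1 bound=2 product=6
t=7: arr=2 -> substrate=3 bound=2 product=6
t=8: arr=0 -> substrate=1 bound=2 product=8
t=9: arr=0 -> substrate=1 bound=2 product=8
t=10: arr=0 -> substrate=0 bound=1 product=10

Answer: 10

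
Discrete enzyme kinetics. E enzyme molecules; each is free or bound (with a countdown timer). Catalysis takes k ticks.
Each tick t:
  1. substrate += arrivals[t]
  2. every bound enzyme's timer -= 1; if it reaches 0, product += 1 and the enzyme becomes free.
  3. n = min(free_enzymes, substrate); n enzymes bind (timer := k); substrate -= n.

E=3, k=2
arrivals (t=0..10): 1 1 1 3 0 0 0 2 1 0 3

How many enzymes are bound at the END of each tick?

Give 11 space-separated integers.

t=0: arr=1 -> substrate=0 bound=1 product=0
t=1: arr=1 -> substrate=0 bound=2 product=0
t=2: arr=1 -> substrate=0 bound=2 product=1
t=3: arr=3 -> substrate=1 bound=3 product=2
t=4: arr=0 -> substrate=0 bound=3 product=3
t=5: arr=0 -> substrate=0 bound=1 product=5
t=6: arr=0 -> substrate=0 bound=0 product=6
t=7: arr=2 -> substrate=0 bound=2 product=6
t=8: arr=1 -> substrate=0 bound=3 product=6
t=9: arr=0 -> substrate=0 bound=1 product=8
t=10: arr=3 -> substrate=0 bound=3 product=9

Answer: 1 2 2 3 3 1 0 2 3 1 3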